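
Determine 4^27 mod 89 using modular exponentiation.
Using repeated squaring. 27 = 16 + 8 + 2 + 1 (binary 11011). Repeated squaring mod 89: 4^1 ≡ 4; 4^2 ≡ 4² = 16 ≡ 16; 4^4 ≡ 16² = 256 ≡ 78; 4^8 ≡ 78² = 6084 ≡ 32; 4^16 ≡ 32² = 1024 ≡ 45. Multiply: 4^27 = 4^16 × 4^8 × 4^2 × 4^1 ≡ 45 × 32 × 16 × 4 (mod 89): 45 × 32 = 1440 ≡ 16; 16 × 16 = 256 ≡ 78; 78 × 4 = 312 ≡ 45. So 4^27 ≡ 45 (mod 89).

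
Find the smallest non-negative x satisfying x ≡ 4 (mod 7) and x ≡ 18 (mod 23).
M = 7 × 23 = 161. M₁ = 23, y₁ ≡ 4 (mod 7). M₂ = 7, y₂ ≡ 10 (mod 23). x = 4×23×4 + 18×7×10 ≡ 18 (mod 161)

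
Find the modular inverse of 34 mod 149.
34^(-1) ≡ 57 (mod 149). Verification: 34 × 57 = 1938 ≡ 1 (mod 149)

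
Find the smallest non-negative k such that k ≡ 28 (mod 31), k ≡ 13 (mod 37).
679

Using the Chinese Remainder Theorem:
M = product of moduli = 1147
For equation 1: M_1 = 37, 37 ≡ 6 (mod 31), inverse of 37 mod 31 is 26 (check: 6 × 26 = 156 ≡ 1 (mod 31))
For equation 2: M_2 = 31, 31 ≡ 31 (mod 37), inverse of 31 mod 37 is 6 (check: 31 × 6 = 186 ≡ 1 (mod 37))
Combine: k ≡ Σ r_i×M_i×(M_i⁻¹ mod m_i) = 28×37×26 + 13×31×6 = 26936 + 2418 = 29354
29354 mod 1147 = 679
k ≡ 679 (mod 1147)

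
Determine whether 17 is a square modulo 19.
By Euler's criterion: 17^{9} ≡ 1 (mod 19). Since this equals 1, 17 is a QR.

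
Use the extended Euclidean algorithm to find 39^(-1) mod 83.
Extended GCD: 39(-17) + 83(8) = 1. So 39^(-1) ≡ 66 ≡ 66 (mod 83). Verify: 39 × 66 = 2574 ≡ 1 (mod 83)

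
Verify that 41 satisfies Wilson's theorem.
(40)! mod 41 = 40. Since this equals -1 (mod 41), Wilson confirms 41 is prime.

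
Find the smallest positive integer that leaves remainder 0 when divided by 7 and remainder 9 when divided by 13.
M = 7 × 13 = 91. M₁ = 13, y₁ ≡ 6 (mod 7). M₂ = 7, y₂ ≡ 2 (mod 13). z = 0×13×6 + 9×7×2 ≡ 35 (mod 91). The smallest positive such number is 35.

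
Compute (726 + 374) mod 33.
11

(726 + 374) = 1100
1100 mod 33 = 11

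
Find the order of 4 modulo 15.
Powers of 4 mod 15: 4^1≡4, 4^2≡1. Order = 2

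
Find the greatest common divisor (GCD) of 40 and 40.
40

Using the Euclidean algorithm:
40 = 1 × 40 + 0

GCD(40, 40) = 40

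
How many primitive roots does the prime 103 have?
Number of primitive roots mod 103 = φ(102) = 32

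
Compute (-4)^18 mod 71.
Using repeated squaring. (-4) ≡ 67 (mod 71). 18 = 16 + 2 (binary 10010). Repeated squaring mod 71: 67^1 ≡ 67; 67^2 ≡ 67² = 4489 ≡ 16; 67^4 ≡ 16² = 256 ≡ 43; 67^8 ≡ 43² = 1849 ≡ 3; 67^16 ≡ 3² = 9 ≡ 9. Multiply: (-4)^18 ≡ 67^16 × 67^2 ≡ 9 × 16 (mod 71): 9 × 16 = 144 ≡ 2. So (-4)^18 ≡ 2 (mod 71).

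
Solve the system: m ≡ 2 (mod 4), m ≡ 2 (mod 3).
M = 4 × 3 = 12. M₁ = 3, y₁ ≡ 3 (mod 4). M₂ = 4, y₂ ≡ 1 (mod 3). m = 2×3×3 + 2×4×1 ≡ 2 (mod 12)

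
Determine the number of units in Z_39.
24

Prime factorization: 39 = 3 × 13
Using the formula φ(n) = n × Π(1 - 1/p) for each prime factor p:
φ(39) = 39 × (1 - 1/3) × (1 - 1/13)
φ(39) = 24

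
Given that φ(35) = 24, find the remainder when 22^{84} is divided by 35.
By Euler: 22^{24} ≡ 1 (mod 35) since gcd(22, 35) = 1. 84 = 3×24 + 12. So 22^{84} ≡ 22^{12} ≡ 1 (mod 35)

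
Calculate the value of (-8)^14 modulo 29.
Using repeated squaring. (-8) ≡ 21 (mod 29). 14 = 8 + 4 + 2 (binary 1110). Repeated squaring mod 29: 21^1 ≡ 21; 21^2 ≡ 21² = 441 ≡ 6; 21^4 ≡ 6² = 36 ≡ 7; 21^8 ≡ 7² = 49 ≡ 20. Multiply: (-8)^14 ≡ 21^8 × 21^4 × 21^2 ≡ 20 × 7 × 6 (mod 29): 20 × 7 = 140 ≡ 24; 24 × 6 = 144 ≡ 28. So (-8)^14 ≡ 28 (mod 29).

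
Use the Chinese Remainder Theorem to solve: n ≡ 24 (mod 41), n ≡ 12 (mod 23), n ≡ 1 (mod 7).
1254

Using the Chinese Remainder Theorem:
M = product of moduli = 6601
For equation 1: M_1 = 161, 161 ≡ 38 (mod 41), inverse of 161 mod 41 is 27 (check: 38 × 27 = 1026 ≡ 1 (mod 41))
For equation 2: M_2 = 287, 287 ≡ 11 (mod 23), inverse of 287 mod 23 is 21 (check: 11 × 21 = 231 ≡ 1 (mod 23))
For equation 3: M_3 = 943, 943 ≡ 5 (mod 7), inverse of 943 mod 7 is 3 (check: 5 × 3 = 15 ≡ 1 (mod 7))
Combine: n ≡ Σ r_i×M_i×(M_i⁻¹ mod m_i) = 24×161×27 + 12×287×21 + 1×943×3 = 104328 + 72324 + 2829 = 179481
179481 mod 6601 = 1254
n ≡ 1254 (mod 6601)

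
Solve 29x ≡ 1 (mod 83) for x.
63

Using Extended Euclidean Algorithm:
gcd(29, 83) = 1
Bezout coefficients: 29 × -20 + 83 × 7 = 1
So 29 × -20 ≡ 1 (mod 83)
The inverse is -20 mod 83 = 63
Verification: 29 × 63 = 1827 = 22 × 83 + 1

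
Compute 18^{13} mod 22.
2

Using successive squaring:
Binary expansion of 13: 1101
Powers of 18 mod 22 (each is the square of the previous):
  18^1 ≡ 18 (mod 22)
  18^2 ≡ 18² = 324 ≡ 16 (mod 22)
  18^4 ≡ 16² = 256 ≡ 14 (mod 22)
  18^8 ≡ 14² = 196 ≡ 20 (mod 22)
13 = 8 + 4 + 1, so 18^13 = 18^8 × 18^4 × 18^1 ≡ 20 × 14 × 18 (mod 22)
Multiplying step by step:
  20 × 14 = 280 ≡ 16 (mod 22)
  16 × 18 = 288 ≡ 2 (mod 22)
Result: 18^13 ≡ 2 (mod 22)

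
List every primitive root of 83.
Primitive roots mod 83: {2, 5, 6, 8, 13, 14, 15, 18, 19, 20, 22, 24, 32, 34, 35, 39, 42, 43, 45, 46, 47, 50, 52, 53, 54, 55, 56, 57, 58, 60, 62, 66, 67, 71, 72, 73, 74, 76, 79, 80}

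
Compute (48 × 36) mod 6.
0

(48 × 36) = 1728
1728 mod 6 = 0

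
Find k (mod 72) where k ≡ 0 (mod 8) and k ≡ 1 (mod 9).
M = 8 × 9 = 72. M₁ = 9, y₁ ≡ 1 (mod 8). M₂ = 8, y₂ ≡ 8 (mod 9). k = 0×9×1 + 1×8×8 ≡ 64 (mod 72)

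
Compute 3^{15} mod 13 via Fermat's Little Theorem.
1

By Fermat's Little Theorem, a^(p-1) ≡ 1 (mod p) for prime p and gcd(a, p) = 1
Here p = 13, so 3^12 ≡ 1 (mod 13)
We can reduce the exponent: 15 mod 12 = 3
So 3^15 ≡ 3^3 (mod 13)
Computing: 3^3 mod 13 = 1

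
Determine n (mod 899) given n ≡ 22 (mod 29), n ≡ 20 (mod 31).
51

Using the Chinese Remainder Theorem:
M = product of moduli = 899
For equation 1: M_1 = 31, 31 ≡ 2 (mod 29), inverse of 31 mod 29 is 15 (check: 2 × 15 = 30 ≡ 1 (mod 29))
For equation 2: M_2 = 29, 29 ≡ 29 (mod 31), inverse of 29 mod 31 is 15 (check: 29 × 15 = 435 ≡ 1 (mod 31))
Combine: n ≡ Σ r_i×M_i×(M_i⁻¹ mod m_i) = 22×31×15 + 20×29×15 = 10230 + 8700 = 18930
18930 mod 899 = 51
n ≡ 51 (mod 899)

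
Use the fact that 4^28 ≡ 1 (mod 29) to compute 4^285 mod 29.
By Fermat: 4^{28} ≡ 1 (mod 29). 285 ≡ 5 (mod 28). So 4^{285} ≡ 4^{5} ≡ 9 (mod 29)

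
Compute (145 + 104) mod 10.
9

(145 + 104) = 249
249 mod 10 = 9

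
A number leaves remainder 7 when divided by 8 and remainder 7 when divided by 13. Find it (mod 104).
M = 8 × 13 = 104. M₁ = 13, y₁ ≡ 5 (mod 8). M₂ = 8, y₂ ≡ 5 (mod 13). k = 7×13×5 + 7×8×5 ≡ 7 (mod 104)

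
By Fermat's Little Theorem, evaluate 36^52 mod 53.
By Fermat's Little Theorem, 36^{52} ≡ 1 (mod 53) since 53 is prime and gcd(36, 53) = 1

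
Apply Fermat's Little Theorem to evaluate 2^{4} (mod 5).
1

By Fermat's Little Theorem, a^(p-1) ≡ 1 (mod p) for prime p and gcd(a, p) = 1
Here p = 5, so 2^4 ≡ 1 (mod 5)
We can reduce the exponent: 4 mod 4 = 0
So 2^4 ≡ 2^0 (mod 5)
Computing: 2^0 mod 5 = 1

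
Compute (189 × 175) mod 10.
5

(189 × 175) = 33075
33075 mod 10 = 5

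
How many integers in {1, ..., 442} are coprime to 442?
192

Prime factorization: 442 = 2 × 13 × 17
Using the formula φ(n) = n × Π(1 - 1/p) for each prime factor p:
φ(442) = 442 × (1 - 1/2) × (1 - 1/13) × (1 - 1/17)
φ(442) = 192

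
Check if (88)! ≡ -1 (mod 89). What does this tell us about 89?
(88)! mod 89 = 88. Since this equals -1 (mod 89), Wilson confirms 89 is prime.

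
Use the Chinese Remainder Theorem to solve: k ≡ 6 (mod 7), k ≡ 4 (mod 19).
118

Using the Chinese Remainder Theorem:
M = product of moduli = 133
For equation 1: M_1 = 19, 19 ≡ 5 (mod 7), inverse of 19 mod 7 is 3 (check: 5 × 3 = 15 ≡ 1 (mod 7))
For equation 2: M_2 = 7, 7 ≡ 7 (mod 19), inverse of 7 mod 19 is 11 (check: 7 × 11 = 77 ≡ 1 (mod 19))
Combine: k ≡ Σ r_i×M_i×(M_i⁻¹ mod m_i) = 6×19×3 + 4×7×11 = 342 + 308 = 650
650 mod 133 = 118
k ≡ 118 (mod 133)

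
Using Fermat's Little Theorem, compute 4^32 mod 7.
By Fermat: 4^{6} ≡ 1 (mod 7). 32 = 5×6 + 2. So 4^{32} ≡ 4^{2} ≡ 2 (mod 7)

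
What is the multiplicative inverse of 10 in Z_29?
3

Using Extended Euclidean Algorithm:
gcd(10, 29) = 1
Bezout coefficients: 10 × 3 + 29 × -1 = 1
So 10 × 3 ≡ 1 (mod 29)
The inverse is 3 mod 29 = 3
Verification: 10 × 3 = 30 = 1 × 29 + 1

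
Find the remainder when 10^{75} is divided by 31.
By Fermat: 10^{30} ≡ 1 (mod 31). 75 = 2×30 + 15. So 10^{75} ≡ 10^{15} ≡ 1 (mod 31)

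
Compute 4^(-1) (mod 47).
4^(-1) ≡ 12 (mod 47). Verification: 4 × 12 = 48 ≡ 1 (mod 47)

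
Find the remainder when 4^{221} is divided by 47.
By Fermat: 4^{46} ≡ 1 (mod 47). 221 = 4×46 + 37. So 4^{221} ≡ 4^{37} ≡ 32 (mod 47)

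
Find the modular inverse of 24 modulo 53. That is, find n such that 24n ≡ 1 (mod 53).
42

Using Extended Euclidean Algorithm:
gcd(24, 53) = 1
Bezout coefficients: 24 × -11 + 53 × 5 = 1
So 24 × -11 ≡ 1 (mod 53)
The inverse is -11 mod 53 = 42
Verification: 24 × 42 = 1008 = 19 × 53 + 1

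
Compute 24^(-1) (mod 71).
3

Using Extended Euclidean Algorithm:
gcd(24, 71) = 1
Bezout coefficients: 24 × 3 + 71 × -1 = 1
So 24 × 3 ≡ 1 (mod 71)
The inverse is 3 mod 71 = 3
Verification: 24 × 3 = 72 = 1 × 71 + 1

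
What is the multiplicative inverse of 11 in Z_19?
7

Using Extended Euclidean Algorithm:
gcd(11, 19) = 1
Bezout coefficients: 11 × 7 + 19 × -4 = 1
So 11 × 7 ≡ 1 (mod 19)
The inverse is 7 mod 19 = 7
Verification: 11 × 7 = 77 = 4 × 19 + 1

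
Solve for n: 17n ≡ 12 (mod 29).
28

Since gcd(17, 29) = 1 divides 12, a solution exists.
Multiply both sides by the inverse of 17 mod 29:
  17^(-1) mod 29 = 12
  x ≡ 12 × 12 ≡ 144 ≡ 28 (mod 29)
Verification: 17 × 28 = 476 = 16 × 29 + 12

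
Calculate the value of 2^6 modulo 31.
6 = 4 + 2 (binary 110). Repeated squaring mod 31: 2^1 ≡ 2; 2^2 ≡ 2² = 4 ≡ 4; 2^4 ≡ 4² = 16 ≡ 16. Multiply: 2^6 = 2^4 × 2^2 ≡ 16 × 4 (mod 31): 16 × 4 = 64 ≡ 2. So 2^6 ≡ 2 (mod 31).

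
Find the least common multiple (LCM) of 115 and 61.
7015

First find GCD(115, 61) using the Euclidean algorithm:
115 = 1 × 61 + 54
61 = 1 × 54 + 7
54 = 7 × 7 + 5
7 = 1 × 5 + 2
5 = 2 × 2 + 1
2 = 2 × 1 + 0
GCD(115, 61) = 1

LCM formula: LCM(a, b) = (a × b) / GCD(a, b)
LCM(115, 61) = (115 × 61) / 1
LCM(115, 61) = 7015 / 1
LCM(115, 61) = 7015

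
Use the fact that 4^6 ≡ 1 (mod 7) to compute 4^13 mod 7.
By Fermat: 4^{6} ≡ 1 (mod 7). 13 = 2×6 + 1. So 4^{13} ≡ 4^{1} ≡ 4 (mod 7)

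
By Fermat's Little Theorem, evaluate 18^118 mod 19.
By Fermat: 18^{18} ≡ 1 (mod 19). 118 = 6×18 + 10. So 18^{118} ≡ 18^{10} ≡ 1 (mod 19)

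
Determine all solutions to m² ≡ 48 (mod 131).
The square roots of 48 mod 131 are 21 and 110. Verify: 21² = 441 ≡ 48 (mod 131)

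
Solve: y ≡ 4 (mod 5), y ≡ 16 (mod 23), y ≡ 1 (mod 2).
M = 5 × 23 × 2 = 230. M₁ = 46, y₁ ≡ 1 (mod 5). M₂ = 10, y₂ ≡ 7 (mod 23). M₃ = 115, y₃ ≡ 1 (mod 2). y = 4×46×1 + 16×10×7 + 1×115×1 ≡ 39 (mod 230)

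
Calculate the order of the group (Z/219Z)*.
144

Prime factorization: 219 = 3 × 73
Using the formula φ(n) = n × Π(1 - 1/p) for each prime factor p:
φ(219) = 219 × (1 - 1/3) × (1 - 1/73)
φ(219) = 144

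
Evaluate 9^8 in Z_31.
8 = 8 (binary 1000). Repeated squaring mod 31: 9^1 ≡ 9; 9^2 ≡ 9² = 81 ≡ 19; 9^4 ≡ 19² = 361 ≡ 20; 9^8 ≡ 20² = 400 ≡ 28. So 9^8 ≡ 28 (mod 31).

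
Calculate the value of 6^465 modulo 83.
Using Fermat: 6^{82} ≡ 1 (mod 83). 465 ≡ 55 (mod 82). So 6^{465} ≡ 6^{55} ≡ 52 (mod 83)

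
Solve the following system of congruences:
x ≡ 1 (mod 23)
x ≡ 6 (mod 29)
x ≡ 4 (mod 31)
5429

Using the Chinese Remainder Theorem:
M = product of moduli = 20677
For equation 1: M_1 = 899, 899 ≡ 2 (mod 23), inverse of 899 mod 23 is 12 (check: 2 × 12 = 24 ≡ 1 (mod 23))
For equation 2: M_2 = 713, 713 ≡ 17 (mod 29), inverse of 713 mod 29 is 12 (check: 17 × 12 = 204 ≡ 1 (mod 29))
For equation 3: M_3 = 667, 667 ≡ 16 (mod 31), inverse of 667 mod 31 is 2 (check: 16 × 2 = 32 ≡ 1 (mod 31))
Combine: x ≡ Σ r_i×M_i×(M_i⁻¹ mod m_i) = 1×899×12 + 6×713×12 + 4×667×2 = 10788 + 51336 + 5336 = 67460
67460 mod 20677 = 5429
x ≡ 5429 (mod 20677)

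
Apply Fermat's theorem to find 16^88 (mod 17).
By Fermat: 16^{16} ≡ 1 (mod 17). 88 = 5×16 + 8. So 16^{88} ≡ 16^{8} ≡ 1 (mod 17)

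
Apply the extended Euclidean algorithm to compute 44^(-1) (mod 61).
Extended GCD: 44(-18) + 61(13) = 1. So 44^(-1) ≡ 43 ≡ 43 (mod 61). Verify: 44 × 43 = 1892 ≡ 1 (mod 61)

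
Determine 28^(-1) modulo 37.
28^(-1) ≡ 4 (mod 37). Verification: 28 × 4 = 112 ≡ 1 (mod 37)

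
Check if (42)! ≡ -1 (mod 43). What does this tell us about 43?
(42)! mod 43 = 42. Since this equals -1 (mod 43), Wilson confirms 43 is prime.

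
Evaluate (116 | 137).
(116/137) = 116^{68} mod 137 = -1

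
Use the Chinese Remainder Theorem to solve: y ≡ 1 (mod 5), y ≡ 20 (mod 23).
66

Using the Chinese Remainder Theorem:
M = product of moduli = 115
For equation 1: M_1 = 23, 23 ≡ 3 (mod 5), inverse of 23 mod 5 is 2 (check: 3 × 2 = 6 ≡ 1 (mod 5))
For equation 2: M_2 = 5, 5 ≡ 5 (mod 23), inverse of 5 mod 23 is 14 (check: 5 × 14 = 70 ≡ 1 (mod 23))
Combine: y ≡ Σ r_i×M_i×(M_i⁻¹ mod m_i) = 1×23×2 + 20×5×14 = 46 + 1400 = 1446
1446 mod 115 = 66
y ≡ 66 (mod 115)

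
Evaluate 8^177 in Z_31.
Using Fermat: 8^{30} ≡ 1 (mod 31). 177 ≡ 27 (mod 30). So 8^{177} ≡ 8^{27} ≡ 2 (mod 31)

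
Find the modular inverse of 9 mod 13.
9^(-1) ≡ 3 (mod 13). Verification: 9 × 3 = 27 ≡ 1 (mod 13)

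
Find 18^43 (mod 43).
Using Fermat: 18^{42} ≡ 1 (mod 43). 43 ≡ 1 (mod 42). So 18^{43} ≡ 18^{1} ≡ 18 (mod 43)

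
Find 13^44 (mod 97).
Using repeated squaring. 44 = 32 + 8 + 4 (binary 101100). Repeated squaring mod 97: 13^1 ≡ 13; 13^2 ≡ 13² = 169 ≡ 72; 13^4 ≡ 72² = 5184 ≡ 43; 13^8 ≡ 43² = 1849 ≡ 6; 13^16 ≡ 6² = 36 ≡ 36; 13^32 ≡ 36² = 1296 ≡ 35. Multiply: 13^44 = 13^32 × 13^8 × 13^4 ≡ 35 × 6 × 43 (mod 97): 35 × 6 = 210 ≡ 16; 16 × 43 = 688 ≡ 9. So 13^44 ≡ 9 (mod 97).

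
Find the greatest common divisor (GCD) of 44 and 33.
11

Using the Euclidean algorithm:
44 = 1 × 33 + 11
33 = 3 × 11 + 0

GCD(44, 33) = 11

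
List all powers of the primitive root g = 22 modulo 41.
g^1, g^2, ..., g^{40} mod 41: {22, 33, 29, 23, 14, 21, 11, 37, 35, 32, 7, 31, 26, 39, 38, 16, 24, 36, 13, 40, 19, 8, 12, 18, 27, 20, 30, 4, 6, 9, 34, 10, 15, 2, 3, 25, 17, 5, 28, 1}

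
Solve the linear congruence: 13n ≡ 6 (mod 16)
14

Since gcd(13, 16) = 1 divides 6, a solution exists.
Multiply both sides by the inverse of 13 mod 16:
  13^(-1) mod 16 = 5
  x ≡ 5 × 6 ≡ 30 ≡ 14 (mod 16)
Verification: 13 × 14 = 182 = 11 × 16 + 6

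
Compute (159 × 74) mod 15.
6

(159 × 74) = 11766
11766 mod 15 = 6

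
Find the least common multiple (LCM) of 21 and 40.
840

First find GCD(21, 40) using the Euclidean algorithm:
21 = 0 × 40 + 21
40 = 1 × 21 + 19
21 = 1 × 19 + 2
19 = 9 × 2 + 1
2 = 2 × 1 + 0
GCD(21, 40) = 1

LCM formula: LCM(a, b) = (a × b) / GCD(a, b)
LCM(21, 40) = (21 × 40) / 1
LCM(21, 40) = 840 / 1
LCM(21, 40) = 840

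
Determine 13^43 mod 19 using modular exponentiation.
Using Fermat: 13^{18} ≡ 1 (mod 19). 43 ≡ 7 (mod 18). So 13^{43} ≡ 13^{7} ≡ 10 (mod 19)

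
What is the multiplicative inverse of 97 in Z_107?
97^(-1) ≡ 32 (mod 107). Verification: 97 × 32 = 3104 ≡ 1 (mod 107)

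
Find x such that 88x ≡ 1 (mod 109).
88^(-1) ≡ 83 (mod 109). Verification: 88 × 83 = 7304 ≡ 1 (mod 109)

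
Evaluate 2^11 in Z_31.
Using repeated squaring. 11 = 8 + 2 + 1 (binary 1011). Repeated squaring mod 31: 2^1 ≡ 2; 2^2 ≡ 2² = 4 ≡ 4; 2^4 ≡ 4² = 16 ≡ 16; 2^8 ≡ 16² = 256 ≡ 8. Multiply: 2^11 = 2^8 × 2^2 × 2^1 ≡ 8 × 4 × 2 (mod 31): 8 × 4 = 32 ≡ 1; 1 × 2 = 2 ≡ 2. So 2^11 ≡ 2 (mod 31).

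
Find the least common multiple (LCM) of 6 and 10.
30

First find GCD(6, 10) using the Euclidean algorithm:
6 = 0 × 10 + 6
10 = 1 × 6 + 4
6 = 1 × 4 + 2
4 = 2 × 2 + 0
GCD(6, 10) = 2

LCM formula: LCM(a, b) = (a × b) / GCD(a, b)
LCM(6, 10) = (6 × 10) / 2
LCM(6, 10) = 60 / 2
LCM(6, 10) = 30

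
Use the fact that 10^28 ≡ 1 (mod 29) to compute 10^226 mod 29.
By Fermat: 10^{28} ≡ 1 (mod 29). 226 ≡ 2 (mod 28). So 10^{226} ≡ 10^{2} ≡ 13 (mod 29)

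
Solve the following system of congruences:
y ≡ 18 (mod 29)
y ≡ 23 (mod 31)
395

Using the Chinese Remainder Theorem:
M = product of moduli = 899
For equation 1: M_1 = 31, 31 ≡ 2 (mod 29), inverse of 31 mod 29 is 15 (check: 2 × 15 = 30 ≡ 1 (mod 29))
For equation 2: M_2 = 29, 29 ≡ 29 (mod 31), inverse of 29 mod 31 is 15 (check: 29 × 15 = 435 ≡ 1 (mod 31))
Combine: y ≡ Σ r_i×M_i×(M_i⁻¹ mod m_i) = 18×31×15 + 23×29×15 = 8370 + 10005 = 18375
18375 mod 899 = 395
y ≡ 395 (mod 899)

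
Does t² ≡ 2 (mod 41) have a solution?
By Euler's criterion: 2^{20} ≡ 1 (mod 41). Since this equals 1, 2 is a QR.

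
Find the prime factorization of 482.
2 × 241

Divide by primes starting from smallest:
482 ÷ 2 = 241
241 ÷ 241 = 1

482 = 2 × 241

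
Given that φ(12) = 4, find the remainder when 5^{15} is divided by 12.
By Euler: 5^{4} ≡ 1 (mod 12) since gcd(5, 12) = 1. 15 = 3×4 + 3. So 5^{15} ≡ 5^{3} ≡ 5 (mod 12)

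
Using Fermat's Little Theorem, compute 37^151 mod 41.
By Fermat: 37^{40} ≡ 1 (mod 41). 151 = 3×40 + 31. So 37^{151} ≡ 37^{31} ≡ 37 (mod 41)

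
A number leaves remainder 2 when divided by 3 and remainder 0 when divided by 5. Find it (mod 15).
M = 3 × 5 = 15. M₁ = 5, y₁ ≡ 2 (mod 3). M₂ = 3, y₂ ≡ 2 (mod 5). n = 2×5×2 + 0×3×2 ≡ 5 (mod 15)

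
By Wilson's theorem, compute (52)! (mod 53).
By Wilson's theorem, (52)! ≡ -1 ≡ 52 (mod 53)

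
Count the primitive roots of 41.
16

The number of primitive roots modulo p is φ(p-1) = φ(40)
φ(40) = 16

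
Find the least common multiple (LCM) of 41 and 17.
697

First find GCD(41, 17) using the Euclidean algorithm:
41 = 2 × 17 + 7
17 = 2 × 7 + 3
7 = 2 × 3 + 1
3 = 3 × 1 + 0
GCD(41, 17) = 1

LCM formula: LCM(a, b) = (a × b) / GCD(a, b)
LCM(41, 17) = (41 × 17) / 1
LCM(41, 17) = 697 / 1
LCM(41, 17) = 697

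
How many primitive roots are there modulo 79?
24

The number of primitive roots modulo p is φ(p-1) = φ(78)
φ(78) = 24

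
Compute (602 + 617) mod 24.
19

(602 + 617) = 1219
1219 mod 24 = 19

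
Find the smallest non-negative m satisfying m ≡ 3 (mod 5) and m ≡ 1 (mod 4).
M = 5 × 4 = 20. M₁ = 4, y₁ ≡ 4 (mod 5). M₂ = 5, y₂ ≡ 1 (mod 4). m = 3×4×4 + 1×5×1 ≡ 13 (mod 20)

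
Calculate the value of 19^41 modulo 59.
Using repeated squaring. 41 = 32 + 8 + 1 (binary 101001). Repeated squaring mod 59: 19^1 ≡ 19; 19^2 ≡ 19² = 361 ≡ 7; 19^4 ≡ 7² = 49 ≡ 49; 19^8 ≡ 49² = 2401 ≡ 41; 19^16 ≡ 41² = 1681 ≡ 29; 19^32 ≡ 29² = 841 ≡ 15. Multiply: 19^41 = 19^32 × 19^8 × 19^1 ≡ 15 × 41 × 19 (mod 59): 15 × 41 = 615 ≡ 25; 25 × 19 = 475 ≡ 3. So 19^41 ≡ 3 (mod 59).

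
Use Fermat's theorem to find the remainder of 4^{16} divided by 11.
4

By Fermat's Little Theorem, a^(p-1) ≡ 1 (mod p) for prime p and gcd(a, p) = 1
Here p = 11, so 4^10 ≡ 1 (mod 11)
We can reduce the exponent: 16 mod 10 = 6
So 4^16 ≡ 4^6 (mod 11)
Computing: 4^6 mod 11 = 4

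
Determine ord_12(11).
Powers of 11 mod 12: 11^1≡11, 11^2≡1. Order = 2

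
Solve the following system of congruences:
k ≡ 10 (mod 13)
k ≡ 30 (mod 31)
309

Using the Chinese Remainder Theorem:
M = product of moduli = 403
For equation 1: M_1 = 31, 31 ≡ 5 (mod 13), inverse of 31 mod 13 is 8 (check: 5 × 8 = 40 ≡ 1 (mod 13))
For equation 2: M_2 = 13, 13 ≡ 13 (mod 31), inverse of 13 mod 31 is 12 (check: 13 × 12 = 156 ≡ 1 (mod 31))
Combine: k ≡ Σ r_i×M_i×(M_i⁻¹ mod m_i) = 10×31×8 + 30×13×12 = 2480 + 4680 = 7160
7160 mod 403 = 309
k ≡ 309 (mod 403)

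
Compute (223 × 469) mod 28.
7

(223 × 469) = 104587
104587 mod 28 = 7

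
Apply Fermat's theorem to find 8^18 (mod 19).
By Fermat's Little Theorem, 8^{18} ≡ 1 (mod 19) since 19 is prime and gcd(8, 19) = 1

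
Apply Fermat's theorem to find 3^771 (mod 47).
By Fermat: 3^{46} ≡ 1 (mod 47). 771 ≡ 35 (mod 46). So 3^{771} ≡ 3^{35} ≡ 12 (mod 47)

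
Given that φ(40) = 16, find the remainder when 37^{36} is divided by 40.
By Euler: 37^{16} ≡ 1 (mod 40) since gcd(37, 40) = 1. 36 = 2×16 + 4. So 37^{36} ≡ 37^{4} ≡ 1 (mod 40)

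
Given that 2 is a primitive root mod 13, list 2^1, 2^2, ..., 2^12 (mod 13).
g^1, g^2, ..., g^{12} mod 13: {2, 4, 8, 3, 6, 12, 11, 9, 5, 10, 7, 1}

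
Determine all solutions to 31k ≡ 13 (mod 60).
43

Since gcd(31, 60) = 1 divides 13, a solution exists.
Multiply both sides by the inverse of 31 mod 60:
  31^(-1) mod 60 = 31
  x ≡ 31 × 13 ≡ 403 ≡ 43 (mod 60)
Verification: 31 × 43 = 1333 = 22 × 60 + 13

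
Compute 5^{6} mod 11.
5

Using successive squaring:
Binary expansion of 6: 110
Powers of 5 mod 11 (each is the square of the previous):
  5^1 ≡ 5 (mod 11)
  5^2 ≡ 5² = 25 ≡ 3 (mod 11)
  5^4 ≡ 3² = 9 ≡ 9 (mod 11)
6 = 4 + 2, so 5^6 = 5^4 × 5^2 ≡ 9 × 3 (mod 11)
Multiplying step by step:
  9 × 3 = 27 ≡ 5 (mod 11)
Result: 5^6 ≡ 5 (mod 11)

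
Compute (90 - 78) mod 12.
0

(90 - 78) = 12
12 mod 12 = 0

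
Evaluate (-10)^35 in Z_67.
Using repeated squaring. (-10) ≡ 57 (mod 67). 35 = 32 + 2 + 1 (binary 100011). Repeated squaring mod 67: 57^1 ≡ 57; 57^2 ≡ 57² = 3249 ≡ 33; 57^4 ≡ 33² = 1089 ≡ 17; 57^8 ≡ 17² = 289 ≡ 21; 57^16 ≡ 21² = 441 ≡ 39; 57^32 ≡ 39² = 1521 ≡ 47. Multiply: (-10)^35 ≡ 57^32 × 57^2 × 57^1 ≡ 47 × 33 × 57 (mod 67): 47 × 33 = 1551 ≡ 10; 10 × 57 = 570 ≡ 34. So (-10)^35 ≡ 34 (mod 67).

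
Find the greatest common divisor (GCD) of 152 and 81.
1

Using the Euclidean algorithm:
152 = 1 × 81 + 71
81 = 1 × 71 + 10
71 = 7 × 10 + 1
10 = 10 × 1 + 0

GCD(152, 81) = 1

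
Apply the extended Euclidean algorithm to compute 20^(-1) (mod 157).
Extended GCD: 20(55) + 157(-7) = 1. So 20^(-1) ≡ 55 ≡ 55 (mod 157). Verify: 20 × 55 = 1100 ≡ 1 (mod 157)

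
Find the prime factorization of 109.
109

Divide by primes starting from smallest:
109 ÷ 109 = 1

109 = 109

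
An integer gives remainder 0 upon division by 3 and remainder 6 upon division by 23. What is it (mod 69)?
M = 3 × 23 = 69. M₁ = 23, y₁ ≡ 2 (mod 3). M₂ = 3, y₂ ≡ 8 (mod 23). m = 0×23×2 + 6×3×8 ≡ 6 (mod 69). The smallest positive such number is 6.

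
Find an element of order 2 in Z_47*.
46 has order 2 mod 47 since 46^{2} ≡ 1 (mod 47) and no smaller power works.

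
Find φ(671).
600

Prime factorization: 671 = 11 × 61
Using the formula φ(n) = n × Π(1 - 1/p) for each prime factor p:
φ(671) = 671 × (1 - 1/11) × (1 - 1/61)
φ(671) = 600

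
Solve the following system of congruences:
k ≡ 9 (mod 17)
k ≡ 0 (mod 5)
60

Using the Chinese Remainder Theorem:
M = product of moduli = 85
For equation 1: M_1 = 5, 5 ≡ 5 (mod 17), inverse of 5 mod 17 is 7 (check: 5 × 7 = 35 ≡ 1 (mod 17))
For equation 2: M_2 = 17, 17 ≡ 2 (mod 5), inverse of 17 mod 5 is 3 (check: 2 × 3 = 6 ≡ 1 (mod 5))
Combine: k ≡ Σ r_i×M_i×(M_i⁻¹ mod m_i) = 9×5×7 + 0×17×3 = 315 + 0 = 315
315 mod 85 = 60
k ≡ 60 (mod 85)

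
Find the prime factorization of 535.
5 × 107

Divide by primes starting from smallest:
535 ÷ 5 = 107
107 ÷ 107 = 1

535 = 5 × 107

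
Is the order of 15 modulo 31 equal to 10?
Yes, ord_31(15) = 10.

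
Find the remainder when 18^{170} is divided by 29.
By Fermat: 18^{28} ≡ 1 (mod 29). 170 = 6×28 + 2. So 18^{170} ≡ 18^{2} ≡ 5 (mod 29)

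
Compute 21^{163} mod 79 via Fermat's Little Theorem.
10

By Fermat's Little Theorem, a^(p-1) ≡ 1 (mod p) for prime p and gcd(a, p) = 1
Here p = 79, so 21^78 ≡ 1 (mod 79)
We can reduce the exponent: 163 mod 78 = 7
So 21^163 ≡ 21^7 (mod 79)
Computing: 21^7 mod 79 = 10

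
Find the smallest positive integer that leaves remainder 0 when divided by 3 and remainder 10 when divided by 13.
M = 3 × 13 = 39. M₁ = 13, y₁ ≡ 1 (mod 3). M₂ = 3, y₂ ≡ 9 (mod 13). y = 0×13×1 + 10×3×9 ≡ 36 (mod 39). The smallest positive such number is 36.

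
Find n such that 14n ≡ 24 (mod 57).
18

Since gcd(14, 57) = 1 divides 24, a solution exists.
Multiply both sides by the inverse of 14 mod 57:
  14^(-1) mod 57 = 53
  x ≡ 53 × 24 ≡ 1272 ≡ 18 (mod 57)
Verification: 14 × 18 = 252 = 4 × 57 + 24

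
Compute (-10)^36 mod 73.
Using repeated squaring. (-10) ≡ 63 (mod 73). 36 = 32 + 4 (binary 100100). Repeated squaring mod 73: 63^1 ≡ 63; 63^2 ≡ 63² = 3969 ≡ 27; 63^4 ≡ 27² = 729 ≡ 72; 63^8 ≡ 72² = 5184 ≡ 1; 63^16 ≡ 1² = 1 ≡ 1; 63^32 ≡ 1² = 1 ≡ 1. Multiply: (-10)^36 ≡ 63^32 × 63^4 ≡ 1 × 72 (mod 73): 1 × 72 = 72 ≡ 72. So (-10)^36 ≡ 72 (mod 73).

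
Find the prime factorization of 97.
97

Divide by primes starting from smallest:
97 ÷ 97 = 1

97 = 97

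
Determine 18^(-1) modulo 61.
18^(-1) ≡ 17 (mod 61). Verification: 18 × 17 = 306 ≡ 1 (mod 61)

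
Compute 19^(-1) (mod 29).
26

Using Extended Euclidean Algorithm:
gcd(19, 29) = 1
Bezout coefficients: 19 × -3 + 29 × 2 = 1
So 19 × -3 ≡ 1 (mod 29)
The inverse is -3 mod 29 = 26
Verification: 19 × 26 = 494 = 17 × 29 + 1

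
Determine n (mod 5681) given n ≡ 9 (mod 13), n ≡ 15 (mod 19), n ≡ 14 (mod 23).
4936

Using the Chinese Remainder Theorem:
M = product of moduli = 5681
For equation 1: M_1 = 437, 437 ≡ 8 (mod 13), inverse of 437 mod 13 is 5 (check: 8 × 5 = 40 ≡ 1 (mod 13))
For equation 2: M_2 = 299, 299 ≡ 14 (mod 19), inverse of 299 mod 19 is 15 (check: 14 × 15 = 210 ≡ 1 (mod 19))
For equation 3: M_3 = 247, 247 ≡ 17 (mod 23), inverse of 247 mod 23 is 19 (check: 17 × 19 = 323 ≡ 1 (mod 23))
Combine: n ≡ Σ r_i×M_i×(M_i⁻¹ mod m_i) = 9×437×5 + 15×299×15 + 14×247×19 = 19665 + 67275 + 65702 = 152642
152642 mod 5681 = 4936
n ≡ 4936 (mod 5681)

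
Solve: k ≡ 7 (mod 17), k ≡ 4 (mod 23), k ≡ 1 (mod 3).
M = 17 × 23 × 3 = 1173. M₁ = 69, y₁ ≡ 1 (mod 17). M₂ = 51, y₂ ≡ 14 (mod 23). M₃ = 391, y₃ ≡ 1 (mod 3). k = 7×69×1 + 4×51×14 + 1×391×1 ≡ 211 (mod 1173)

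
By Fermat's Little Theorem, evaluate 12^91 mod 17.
By Fermat: 12^{16} ≡ 1 (mod 17). 91 = 5×16 + 11. So 12^{91} ≡ 12^{11} ≡ 6 (mod 17)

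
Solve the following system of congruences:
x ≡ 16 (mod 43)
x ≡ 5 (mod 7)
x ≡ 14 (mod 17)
4961

Using the Chinese Remainder Theorem:
M = product of moduli = 5117
For equation 1: M_1 = 119, 119 ≡ 33 (mod 43), inverse of 119 mod 43 is 30 (check: 33 × 30 = 990 ≡ 1 (mod 43))
For equation 2: M_2 = 731, 731 ≡ 3 (mod 7), inverse of 731 mod 7 is 5 (check: 3 × 5 = 15 ≡ 1 (mod 7))
For equation 3: M_3 = 301, 301 ≡ 12 (mod 17), inverse of 301 mod 17 is 10 (check: 12 × 10 = 120 ≡ 1 (mod 17))
Combine: x ≡ Σ r_i×M_i×(M_i⁻¹ mod m_i) = 16×119×30 + 5×731×5 + 14×301×10 = 57120 + 18275 + 42140 = 117535
117535 mod 5117 = 4961
x ≡ 4961 (mod 5117)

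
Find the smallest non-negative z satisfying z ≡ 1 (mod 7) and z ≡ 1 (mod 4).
M = 7 × 4 = 28. M₁ = 4, y₁ ≡ 2 (mod 7). M₂ = 7, y₂ ≡ 3 (mod 4). z = 1×4×2 + 1×7×3 ≡ 1 (mod 28)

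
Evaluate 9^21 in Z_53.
Using repeated squaring. 21 = 16 + 4 + 1 (binary 10101). Repeated squaring mod 53: 9^1 ≡ 9; 9^2 ≡ 9² = 81 ≡ 28; 9^4 ≡ 28² = 784 ≡ 42; 9^8 ≡ 42² = 1764 ≡ 15; 9^16 ≡ 15² = 225 ≡ 13. Multiply: 9^21 = 9^16 × 9^4 × 9^1 ≡ 13 × 42 × 9 (mod 53): 13 × 42 = 546 ≡ 16; 16 × 9 = 144 ≡ 38. So 9^21 ≡ 38 (mod 53).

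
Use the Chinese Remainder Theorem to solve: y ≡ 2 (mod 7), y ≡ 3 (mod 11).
M = 7 × 11 = 77. M₁ = 11, y₁ ≡ 2 (mod 7). M₂ = 7, y₂ ≡ 8 (mod 11). y = 2×11×2 + 3×7×8 ≡ 58 (mod 77)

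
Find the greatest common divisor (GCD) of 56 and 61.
1

Using the Euclidean algorithm:
56 = 0 × 61 + 56
61 = 1 × 56 + 5
56 = 11 × 5 + 1
5 = 5 × 1 + 0

GCD(56, 61) = 1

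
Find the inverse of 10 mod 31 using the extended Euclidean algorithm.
Extended GCD: 10(-3) + 31(1) = 1. So 10^(-1) ≡ 28 ≡ 28 (mod 31). Verify: 10 × 28 = 280 ≡ 1 (mod 31)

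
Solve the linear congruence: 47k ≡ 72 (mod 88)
24

Since gcd(47, 88) = 1 divides 72, a solution exists.
Multiply both sides by the inverse of 47 mod 88:
  47^(-1) mod 88 = 15
  x ≡ 15 × 72 ≡ 1080 ≡ 24 (mod 88)
Verification: 47 × 24 = 1128 = 12 × 88 + 72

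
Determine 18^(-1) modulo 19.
18^(-1) ≡ 18 (mod 19). Verification: 18 × 18 = 324 ≡ 1 (mod 19)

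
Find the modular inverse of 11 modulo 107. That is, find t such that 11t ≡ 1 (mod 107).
39

Using Extended Euclidean Algorithm:
gcd(11, 107) = 1
Bezout coefficients: 11 × 39 + 107 × -4 = 1
So 11 × 39 ≡ 1 (mod 107)
The inverse is 39 mod 107 = 39
Verification: 11 × 39 = 429 = 4 × 107 + 1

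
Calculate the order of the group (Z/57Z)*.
36

Prime factorization: 57 = 3 × 19
Using the formula φ(n) = n × Π(1 - 1/p) for each prime factor p:
φ(57) = 57 × (1 - 1/3) × (1 - 1/19)
φ(57) = 36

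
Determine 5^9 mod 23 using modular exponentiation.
9 = 8 + 1 (binary 1001). Repeated squaring mod 23: 5^1 ≡ 5; 5^2 ≡ 5² = 25 ≡ 2; 5^4 ≡ 2² = 4 ≡ 4; 5^8 ≡ 4² = 16 ≡ 16. Multiply: 5^9 = 5^8 × 5^1 ≡ 16 × 5 (mod 23): 16 × 5 = 80 ≡ 11. So 5^9 ≡ 11 (mod 23).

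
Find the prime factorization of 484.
2^2 × 11^2

Divide by primes starting from smallest:
484 ÷ 2 = 242
242 ÷ 2 = 121
121 ÷ 11 = 11
11 ÷ 11 = 1

484 = 2^2 × 11^2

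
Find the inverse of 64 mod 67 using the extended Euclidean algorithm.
Extended GCD: 64(22) + 67(-21) = 1. So 64^(-1) ≡ 22 ≡ 22 (mod 67). Verify: 64 × 22 = 1408 ≡ 1 (mod 67)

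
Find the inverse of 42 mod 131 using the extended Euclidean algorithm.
Extended GCD: 42(-53) + 131(17) = 1. So 42^(-1) ≡ 78 ≡ 78 (mod 131). Verify: 42 × 78 = 3276 ≡ 1 (mod 131)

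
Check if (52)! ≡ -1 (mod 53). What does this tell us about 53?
(52)! mod 53 = 52. Since this equals -1 (mod 53), Wilson confirms 53 is prime.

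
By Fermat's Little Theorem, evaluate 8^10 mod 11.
By Fermat's Little Theorem, 8^{10} ≡ 1 (mod 11) since 11 is prime and gcd(8, 11) = 1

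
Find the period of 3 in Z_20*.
Powers of 3 mod 20: 3^1≡3, 3^2≡9, 3^3≡7, 3^4≡1. Order = 4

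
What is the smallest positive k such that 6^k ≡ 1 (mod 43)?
Powers of 6 mod 43: 6^1≡6, 6^2≡36, 6^3≡1. Order = 3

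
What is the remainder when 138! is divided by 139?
By Wilson's theorem, (138)! ≡ -1 ≡ 138 (mod 139)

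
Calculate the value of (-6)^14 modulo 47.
Using repeated squaring. (-6) ≡ 41 (mod 47). 14 = 8 + 4 + 2 (binary 1110). Repeated squaring mod 47: 41^1 ≡ 41; 41^2 ≡ 41² = 1681 ≡ 36; 41^4 ≡ 36² = 1296 ≡ 27; 41^8 ≡ 27² = 729 ≡ 24. Multiply: (-6)^14 ≡ 41^8 × 41^4 × 41^2 ≡ 24 × 27 × 36 (mod 47): 24 × 27 = 648 ≡ 37; 37 × 36 = 1332 ≡ 16. So (-6)^14 ≡ 16 (mod 47).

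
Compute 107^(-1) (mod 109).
107^(-1) ≡ 54 (mod 109). Verification: 107 × 54 = 5778 ≡ 1 (mod 109)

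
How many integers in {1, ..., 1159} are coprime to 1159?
1080

Prime factorization: 1159 = 19 × 61
Using the formula φ(n) = n × Π(1 - 1/p) for each prime factor p:
φ(1159) = 1159 × (1 - 1/19) × (1 - 1/61)
φ(1159) = 1080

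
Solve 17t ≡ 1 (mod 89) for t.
21

Using Extended Euclidean Algorithm:
gcd(17, 89) = 1
Bezout coefficients: 17 × 21 + 89 × -4 = 1
So 17 × 21 ≡ 1 (mod 89)
The inverse is 21 mod 89 = 21
Verification: 17 × 21 = 357 = 4 × 89 + 1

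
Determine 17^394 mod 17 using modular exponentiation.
Using repeated squaring. 17 ≡ 0 (mod 17). 394 = 256 + 128 + 8 + 2 (binary 110001010). Repeated squaring mod 17: 0^1 ≡ 0; 0^2 ≡ 0² = 0 ≡ 0; 0^4 ≡ 0² = 0 ≡ 0; 0^8 ≡ 0² = 0 ≡ 0; 0^16 ≡ 0² = 0 ≡ 0; 0^32 ≡ 0² = 0 ≡ 0; 0^64 ≡ 0² = 0 ≡ 0; 0^128 ≡ 0² = 0 ≡ 0; 0^256 ≡ 0² = 0 ≡ 0. Multiply: 17^394 ≡ 0^256 × 0^128 × 0^8 × 0^2 ≡ 0 × 0 × 0 × 0 (mod 17): 0 × 0 = 0 ≡ 0; 0 × 0 = 0 ≡ 0; 0 × 0 = 0 ≡ 0. So 17^394 ≡ 0 (mod 17).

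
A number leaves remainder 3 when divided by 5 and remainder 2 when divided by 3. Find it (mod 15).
M = 5 × 3 = 15. M₁ = 3, y₁ ≡ 2 (mod 5). M₂ = 5, y₂ ≡ 2 (mod 3). k = 3×3×2 + 2×5×2 ≡ 8 (mod 15)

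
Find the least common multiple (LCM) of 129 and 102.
4386

First find GCD(129, 102) using the Euclidean algorithm:
129 = 1 × 102 + 27
102 = 3 × 27 + 21
27 = 1 × 21 + 6
21 = 3 × 6 + 3
6 = 2 × 3 + 0
GCD(129, 102) = 3

LCM formula: LCM(a, b) = (a × b) / GCD(a, b)
LCM(129, 102) = (129 × 102) / 3
LCM(129, 102) = 13158 / 3
LCM(129, 102) = 4386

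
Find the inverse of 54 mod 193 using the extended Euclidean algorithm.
Extended GCD: 54(-25) + 193(7) = 1. So 54^(-1) ≡ 168 ≡ 168 (mod 193). Verify: 54 × 168 = 9072 ≡ 1 (mod 193)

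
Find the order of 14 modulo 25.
Powers of 14 mod 25: 14^1≡14, 14^2≡21, 14^3≡19, 14^4≡16, 14^5≡24, 14^6≡11, 14^7≡4, 14^8≡6, 14^9≡9, 14^10≡1. Order = 10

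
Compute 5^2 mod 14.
2 = 2 (binary 10). Repeated squaring mod 14: 5^1 ≡ 5; 5^2 ≡ 5² = 25 ≡ 11. So 5^2 ≡ 11 (mod 14).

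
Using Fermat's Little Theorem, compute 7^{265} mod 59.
41

By Fermat's Little Theorem, a^(p-1) ≡ 1 (mod p) for prime p and gcd(a, p) = 1
Here p = 59, so 7^58 ≡ 1 (mod 59)
We can reduce the exponent: 265 mod 58 = 33
So 7^265 ≡ 7^33 (mod 59)
Computing: 7^33 mod 59 = 41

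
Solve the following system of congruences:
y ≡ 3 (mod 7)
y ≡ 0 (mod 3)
3

Using the Chinese Remainder Theorem:
M = product of moduli = 21
For equation 1: M_1 = 3, 3 ≡ 3 (mod 7), inverse of 3 mod 7 is 5 (check: 3 × 5 = 15 ≡ 1 (mod 7))
For equation 2: M_2 = 7, 7 ≡ 1 (mod 3), inverse of 7 mod 3 is 1 (check: 1 × 1 = 1 ≡ 1 (mod 3))
Combine: y ≡ Σ r_i×M_i×(M_i⁻¹ mod m_i) = 3×3×5 + 0×7×1 = 45 + 0 = 45
45 mod 21 = 3
y ≡ 3 (mod 21)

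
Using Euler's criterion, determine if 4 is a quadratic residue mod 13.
By Euler's criterion: 4^{6} ≡ 1 (mod 13). Since this equals 1, 4 is a QR.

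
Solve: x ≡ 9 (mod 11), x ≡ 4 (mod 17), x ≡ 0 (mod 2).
M = 11 × 17 × 2 = 374. M₁ = 34, y₁ ≡ 1 (mod 11). M₂ = 22, y₂ ≡ 7 (mod 17). M₃ = 187, y₃ ≡ 1 (mod 2). x = 9×34×1 + 4×22×7 + 0×187×1 ≡ 174 (mod 374)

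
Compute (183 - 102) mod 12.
9

(183 - 102) = 81
81 mod 12 = 9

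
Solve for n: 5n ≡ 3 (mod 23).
19

Since gcd(5, 23) = 1 divides 3, a solution exists.
Multiply both sides by the inverse of 5 mod 23:
  5^(-1) mod 23 = 14
  x ≡ 14 × 3 ≡ 42 ≡ 19 (mod 23)
Verification: 5 × 19 = 95 = 4 × 23 + 3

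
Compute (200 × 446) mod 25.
0

(200 × 446) = 89200
89200 mod 25 = 0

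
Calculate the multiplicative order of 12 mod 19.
Powers of 12 mod 19: 12^1≡12, 12^2≡11, 12^3≡18, 12^4≡7, 12^5≡8, 12^6≡1. Order = 6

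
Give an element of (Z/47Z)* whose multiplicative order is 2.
46 has order 2 mod 47 since 46^{2} ≡ 1 (mod 47) and no smaller power works.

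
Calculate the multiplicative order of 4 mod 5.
Powers of 4 mod 5: 4^1≡4, 4^2≡1. Order = 2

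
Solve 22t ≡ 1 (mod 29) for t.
22^(-1) ≡ 4 (mod 29). Verification: 22 × 4 = 88 ≡ 1 (mod 29)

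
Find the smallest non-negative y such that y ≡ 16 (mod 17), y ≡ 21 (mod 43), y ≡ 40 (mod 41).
8363

Using the Chinese Remainder Theorem:
M = product of moduli = 29971
For equation 1: M_1 = 1763, 1763 ≡ 12 (mod 17), inverse of 1763 mod 17 is 10 (check: 12 × 10 = 120 ≡ 1 (mod 17))
For equation 2: M_2 = 697, 697 ≡ 9 (mod 43), inverse of 697 mod 43 is 24 (check: 9 × 24 = 216 ≡ 1 (mod 43))
For equation 3: M_3 = 731, 731 ≡ 34 (mod 41), inverse of 731 mod 41 is 35 (check: 34 × 35 = 1190 ≡ 1 (mod 41))
Combine: y ≡ Σ r_i×M_i×(M_i⁻¹ mod m_i) = 16×1763×10 + 21×697×24 + 40×731×35 = 282080 + 351288 + 1023400 = 1656768
1656768 mod 29971 = 8363
y ≡ 8363 (mod 29971)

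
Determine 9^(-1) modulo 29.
9^(-1) ≡ 13 (mod 29). Verification: 9 × 13 = 117 ≡ 1 (mod 29)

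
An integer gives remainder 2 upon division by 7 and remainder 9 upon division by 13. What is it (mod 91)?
M = 7 × 13 = 91. M₁ = 13, y₁ ≡ 6 (mod 7). M₂ = 7, y₂ ≡ 2 (mod 13). k = 2×13×6 + 9×7×2 ≡ 9 (mod 91). The smallest positive such number is 9.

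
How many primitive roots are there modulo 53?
24

The number of primitive roots modulo p is φ(p-1) = φ(52)
φ(52) = 24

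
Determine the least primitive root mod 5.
p - 1 = 4 has prime divisors 2. h is a primitive root mod 5 iff h^(4/q) ≢ 1 (mod 5) for each such q.
h = 2: 2^2 ≡ 4 (mod 5); none is 1, so 2 has order 4 and is a primitive root.
The smallest primitive root mod 5 is g = 2.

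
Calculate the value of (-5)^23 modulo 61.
Using repeated squaring. (-5) ≡ 56 (mod 61). 23 = 16 + 4 + 2 + 1 (binary 10111). Repeated squaring mod 61: 56^1 ≡ 56; 56^2 ≡ 56² = 3136 ≡ 25; 56^4 ≡ 25² = 625 ≡ 15; 56^8 ≡ 15² = 225 ≡ 42; 56^16 ≡ 42² = 1764 ≡ 56. Multiply: (-5)^23 ≡ 56^16 × 56^4 × 56^2 × 56^1 ≡ 56 × 15 × 25 × 56 (mod 61): 56 × 15 = 840 ≡ 47; 47 × 25 = 1175 ≡ 16; 16 × 56 = 896 ≡ 42. So (-5)^23 ≡ 42 (mod 61).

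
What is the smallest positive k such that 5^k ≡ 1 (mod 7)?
Powers of 5 mod 7: 5^1≡5, 5^2≡4, 5^3≡6, 5^4≡2, 5^5≡3, 5^6≡1. Order = 6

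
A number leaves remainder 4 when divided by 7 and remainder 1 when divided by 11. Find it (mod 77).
M = 7 × 11 = 77. M₁ = 11, y₁ ≡ 2 (mod 7). M₂ = 7, y₂ ≡ 8 (mod 11). k = 4×11×2 + 1×7×8 ≡ 67 (mod 77)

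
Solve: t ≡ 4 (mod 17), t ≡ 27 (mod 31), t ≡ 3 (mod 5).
M = 17 × 31 × 5 = 2635. M₁ = 155, y₁ ≡ 9 (mod 17). M₂ = 85, y₂ ≡ 27 (mod 31). M₃ = 527, y₃ ≡ 3 (mod 5). t = 4×155×9 + 27×85×27 + 3×527×3 ≡ 1143 (mod 2635)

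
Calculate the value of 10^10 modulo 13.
10 = 8 + 2 (binary 1010). Repeated squaring mod 13: 10^1 ≡ 10; 10^2 ≡ 10² = 100 ≡ 9; 10^4 ≡ 9² = 81 ≡ 3; 10^8 ≡ 3² = 9 ≡ 9. Multiply: 10^10 = 10^8 × 10^2 ≡ 9 × 9 (mod 13): 9 × 9 = 81 ≡ 3. So 10^10 ≡ 3 (mod 13).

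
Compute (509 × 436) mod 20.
4

(509 × 436) = 221924
221924 mod 20 = 4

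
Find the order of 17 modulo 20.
Powers of 17 mod 20: 17^1≡17, 17^2≡9, 17^3≡13, 17^4≡1. Order = 4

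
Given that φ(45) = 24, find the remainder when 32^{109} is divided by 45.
By Euler: 32^{24} ≡ 1 (mod 45) since gcd(32, 45) = 1. 109 = 4×24 + 13. So 32^{109} ≡ 32^{13} ≡ 32 (mod 45)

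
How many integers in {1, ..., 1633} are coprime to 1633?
1540

Prime factorization: 1633 = 23 × 71
Using the formula φ(n) = n × Π(1 - 1/p) for each prime factor p:
φ(1633) = 1633 × (1 - 1/23) × (1 - 1/71)
φ(1633) = 1540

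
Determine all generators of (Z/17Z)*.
Primitive roots mod 17: {3, 5, 6, 7, 10, 11, 12, 14}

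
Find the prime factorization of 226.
2 × 113

Divide by primes starting from smallest:
226 ÷ 2 = 113
113 ÷ 113 = 1

226 = 2 × 113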